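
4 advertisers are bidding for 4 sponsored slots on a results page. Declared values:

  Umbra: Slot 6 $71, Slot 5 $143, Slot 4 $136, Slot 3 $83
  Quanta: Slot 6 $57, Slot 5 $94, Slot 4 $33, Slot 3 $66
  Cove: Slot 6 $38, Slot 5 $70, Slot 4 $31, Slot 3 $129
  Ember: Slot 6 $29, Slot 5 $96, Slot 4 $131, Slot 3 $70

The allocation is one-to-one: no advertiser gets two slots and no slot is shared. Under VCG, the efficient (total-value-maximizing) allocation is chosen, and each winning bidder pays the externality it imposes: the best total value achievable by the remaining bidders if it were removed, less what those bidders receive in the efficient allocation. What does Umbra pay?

Umbra pays $37.

Efficient allocation: Umbra→Slot 5 ($143), Quanta→Slot 6 ($57), Cove→Slot 3 ($129), Ember→Slot 4 ($131); total welfare W = $460.
Umbra receives Slot 5 at value $143, so the others get W − 143 = $317.
Without Umbra: best allocation of the remaining 3 bidders over all 4 slots is Quanta→Slot 5 ($94), Cove→Slot 3 ($129), Ember→Slot 4 ($131), total $354.
VCG payment = (others' best without Umbra) − (others' welfare with Umbra) = 354 − 317 = $37.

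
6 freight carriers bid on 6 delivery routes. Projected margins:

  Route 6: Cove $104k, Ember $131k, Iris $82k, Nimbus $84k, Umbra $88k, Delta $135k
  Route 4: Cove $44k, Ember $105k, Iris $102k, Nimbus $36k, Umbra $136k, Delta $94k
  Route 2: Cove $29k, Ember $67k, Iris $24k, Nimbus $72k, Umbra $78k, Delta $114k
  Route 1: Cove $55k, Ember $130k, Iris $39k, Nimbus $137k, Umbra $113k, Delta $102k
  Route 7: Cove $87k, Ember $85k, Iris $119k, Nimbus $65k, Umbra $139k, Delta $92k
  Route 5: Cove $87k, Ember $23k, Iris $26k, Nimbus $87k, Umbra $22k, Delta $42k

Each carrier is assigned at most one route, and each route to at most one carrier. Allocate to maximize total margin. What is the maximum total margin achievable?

Maximum total: $724k

This is the linear assignment problem.
Optimal: Cove→Route 5 ($87k), Ember→Route 6 ($131k), Iris→Route 7 ($119k), Nimbus→Route 1 ($137k), Umbra→Route 4 ($136k), Delta→Route 2 ($114k) — total 87+131+119+137+136+114 = $724k.
Row-greedy (each carrier in turn takes its best remaining route) gives $690k, worse by 34.
Next-best assignment: Cove→Route 5, Ember→Route 6, Iris→Route 4, Nimbus→Route 1, Umbra→Route 7, Delta→Route 2 = $710k.
Checked against all permutations: $724k is optimal.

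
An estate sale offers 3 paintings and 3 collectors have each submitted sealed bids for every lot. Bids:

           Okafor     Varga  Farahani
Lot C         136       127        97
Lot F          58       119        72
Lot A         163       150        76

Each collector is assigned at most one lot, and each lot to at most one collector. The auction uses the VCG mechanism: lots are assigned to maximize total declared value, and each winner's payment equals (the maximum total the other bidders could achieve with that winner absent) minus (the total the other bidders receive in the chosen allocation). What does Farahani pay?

Farahani pays $8.

Efficient allocation: Okafor→Lot A ($163), Varga→Lot F ($119), Farahani→Lot C ($97); total welfare W = $379.
Farahani receives Lot C at value $97, so the others get W − 97 = $282.
Without Farahani: best allocation of the remaining 2 bidders over all 3 lots is Okafor→Lot A ($163), Varga→Lot C ($127), total $290.
VCG payment = (others' best without Farahani) − (others' welfare with Farahani) = 290 − 282 = $8.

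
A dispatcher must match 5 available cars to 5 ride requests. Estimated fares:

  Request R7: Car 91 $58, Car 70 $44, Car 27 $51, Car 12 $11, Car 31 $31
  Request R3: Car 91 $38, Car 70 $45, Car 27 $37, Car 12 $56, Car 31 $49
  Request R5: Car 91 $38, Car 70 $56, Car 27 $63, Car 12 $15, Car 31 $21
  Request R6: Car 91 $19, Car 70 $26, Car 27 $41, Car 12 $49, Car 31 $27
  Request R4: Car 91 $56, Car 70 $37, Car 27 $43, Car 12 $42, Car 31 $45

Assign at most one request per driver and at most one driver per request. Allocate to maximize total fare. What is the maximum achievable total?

Max total: $261

Optimal: Car 91→Request R4 ($56), Car 70→Request R7 ($44), Car 27→Request R5 ($63), Car 12→Request R6 ($49), Car 31→Request R3 ($49) — total 56+44+63+49+49 = $261.
Max-entry greedy (repeatedly take the single best remaining cell) gives $248, worse by 13.
Swapping Car 91↔Car 70 (Car 91→Request R7 $58, Car 70→Request R4 $37) loses 5.
No other one-to-one assignment exceeds $261.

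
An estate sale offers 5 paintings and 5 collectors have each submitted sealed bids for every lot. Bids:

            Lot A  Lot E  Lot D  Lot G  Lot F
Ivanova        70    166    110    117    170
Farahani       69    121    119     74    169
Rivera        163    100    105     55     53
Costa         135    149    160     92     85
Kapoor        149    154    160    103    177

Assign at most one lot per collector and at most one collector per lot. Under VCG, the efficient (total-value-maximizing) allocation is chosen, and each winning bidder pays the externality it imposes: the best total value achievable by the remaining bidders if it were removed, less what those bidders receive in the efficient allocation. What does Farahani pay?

Efficient allocation: Ivanova→Lot G ($117), Farahani→Lot F ($169), Rivera→Lot A ($163), Costa→Lot D ($160), Kapoor→Lot E ($154); total welfare W = $763.
Farahani receives Lot F at value $169, so the others get W − 169 = $594.
Without Farahani: best allocation of the remaining 4 bidders over all 5 lots is Ivanova→Lot E ($166), Rivera→Lot A ($163), Costa→Lot D ($160), Kapoor→Lot F ($177), total $666.
VCG payment = (others' best without Farahani) − (others' welfare with Farahani) = 666 − 594 = $72.

Farahani pays $72.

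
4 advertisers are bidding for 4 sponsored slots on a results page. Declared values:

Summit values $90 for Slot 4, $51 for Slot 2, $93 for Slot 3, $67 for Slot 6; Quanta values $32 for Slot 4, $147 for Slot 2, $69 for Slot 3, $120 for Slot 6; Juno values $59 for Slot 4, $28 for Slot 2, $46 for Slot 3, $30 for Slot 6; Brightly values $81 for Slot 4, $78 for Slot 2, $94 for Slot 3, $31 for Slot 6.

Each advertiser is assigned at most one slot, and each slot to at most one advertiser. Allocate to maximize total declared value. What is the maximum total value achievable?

Maximum total: $367

This is the linear assignment problem.
Optimal: Summit→Slot 6 ($67), Quanta→Slot 2 ($147), Juno→Slot 4 ($59), Brightly→Slot 3 ($94) — total 67+147+59+94 = $367.
Row-greedy (each advertiser in turn takes its best remaining slot) gives $330, worse by 37.
Next-best assignment: Summit→Slot 4, Quanta→Slot 2, Juno→Slot 6, Brightly→Slot 3 = $361.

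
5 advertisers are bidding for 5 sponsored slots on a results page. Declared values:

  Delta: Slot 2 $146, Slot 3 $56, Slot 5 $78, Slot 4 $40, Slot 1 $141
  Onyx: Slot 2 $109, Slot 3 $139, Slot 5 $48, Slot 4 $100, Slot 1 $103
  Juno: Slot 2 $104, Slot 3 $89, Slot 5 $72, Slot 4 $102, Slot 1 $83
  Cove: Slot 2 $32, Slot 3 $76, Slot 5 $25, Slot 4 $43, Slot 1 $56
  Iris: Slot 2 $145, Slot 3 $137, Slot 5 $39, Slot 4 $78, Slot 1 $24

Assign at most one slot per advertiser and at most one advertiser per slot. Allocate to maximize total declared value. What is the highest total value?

This is the linear assignment problem.
Optimal: Delta→Slot 1 ($141), Onyx→Slot 3 ($139), Juno→Slot 4 ($102), Cove→Slot 5 ($25), Iris→Slot 2 ($145) — total 141+139+102+25+145 = $552.
Row-greedy (each advertiser in turn takes its best remaining slot) gives $482, worse by 70.
Next-best assignment: Delta→Slot 1, Onyx→Slot 3, Juno→Slot 5, Cove→Slot 4, Iris→Slot 2 = $540.

Maximum total: $552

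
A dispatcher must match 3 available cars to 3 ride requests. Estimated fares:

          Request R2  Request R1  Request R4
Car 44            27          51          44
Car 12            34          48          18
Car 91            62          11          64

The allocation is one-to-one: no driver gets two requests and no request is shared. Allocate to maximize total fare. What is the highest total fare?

Optimal: Car 44→Request R4 ($44), Car 12→Request R1 ($48), Car 91→Request R2 ($62) — total 44+48+62 = $154.
Max-entry greedy (repeatedly take the single best remaining cell) gives $149, worse by 5.
Checked against all permutations: $154 is optimal.

Max total: $154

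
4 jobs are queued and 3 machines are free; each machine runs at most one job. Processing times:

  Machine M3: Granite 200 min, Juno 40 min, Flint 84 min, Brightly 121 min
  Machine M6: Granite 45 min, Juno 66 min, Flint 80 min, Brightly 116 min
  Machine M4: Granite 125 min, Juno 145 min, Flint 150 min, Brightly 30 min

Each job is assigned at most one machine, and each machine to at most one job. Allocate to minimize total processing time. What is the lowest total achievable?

Min total: 115 min

This is a one-to-one assignment (minimum-cost bipartite matching).
Optimal: Juno→Machine M3 (40 min), Granite→Machine M6 (45 min), Brightly→Machine M4 (30 min) — total 40+45+30 = 115 min.
Row-greedy (each job in turn takes its cheapest remaining machine) gives 235 min, worse by 120.
Every other assignment is strictly worse.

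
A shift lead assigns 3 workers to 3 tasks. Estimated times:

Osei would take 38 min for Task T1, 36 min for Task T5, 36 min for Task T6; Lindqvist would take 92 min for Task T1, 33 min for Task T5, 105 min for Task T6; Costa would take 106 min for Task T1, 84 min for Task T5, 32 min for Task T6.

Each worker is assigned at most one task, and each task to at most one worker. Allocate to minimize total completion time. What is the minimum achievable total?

Minimum total: 103 min

Optimal: Osei→Task T1 (38 min), Lindqvist→Task T5 (33 min), Costa→Task T6 (32 min) — total 38+33+32 = 103 min.
Row-greedy (each worker in turn takes its cheapest remaining task) gives 160 min, worse by 57.
Checked against all permutations: 103 min is optimal.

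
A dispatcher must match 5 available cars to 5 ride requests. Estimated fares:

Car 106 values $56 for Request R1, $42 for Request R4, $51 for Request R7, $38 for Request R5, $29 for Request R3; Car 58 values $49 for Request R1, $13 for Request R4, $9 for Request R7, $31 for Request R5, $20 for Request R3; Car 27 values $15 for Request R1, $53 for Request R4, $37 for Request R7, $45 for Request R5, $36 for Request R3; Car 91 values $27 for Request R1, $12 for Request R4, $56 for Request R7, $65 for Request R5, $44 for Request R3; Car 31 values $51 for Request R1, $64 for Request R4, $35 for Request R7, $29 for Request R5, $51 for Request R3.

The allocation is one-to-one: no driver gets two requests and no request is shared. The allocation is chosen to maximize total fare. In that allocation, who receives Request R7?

Optimal: Car 106→Request R7 ($51), Car 58→Request R1 ($49), Car 27→Request R4 ($53), Car 91→Request R5 ($65), Car 31→Request R3 ($51) — total 51+49+53+65+51 = $269.
Column-greedy (each request in turn goes to its best remaining driver) gives $241, worse by 28.
Swapping Car 91↔Car 58 (Car 91→Request R1 $27, Car 58→Request R5 $31) loses 56.
Every other assignment is strictly worse.
Car 106's own top request is Request R1 ($56), but forcing Car 106→Request R1 and reassigning the rest optimally gives only $247 — worse by 22.

Car 106 receives Request R7.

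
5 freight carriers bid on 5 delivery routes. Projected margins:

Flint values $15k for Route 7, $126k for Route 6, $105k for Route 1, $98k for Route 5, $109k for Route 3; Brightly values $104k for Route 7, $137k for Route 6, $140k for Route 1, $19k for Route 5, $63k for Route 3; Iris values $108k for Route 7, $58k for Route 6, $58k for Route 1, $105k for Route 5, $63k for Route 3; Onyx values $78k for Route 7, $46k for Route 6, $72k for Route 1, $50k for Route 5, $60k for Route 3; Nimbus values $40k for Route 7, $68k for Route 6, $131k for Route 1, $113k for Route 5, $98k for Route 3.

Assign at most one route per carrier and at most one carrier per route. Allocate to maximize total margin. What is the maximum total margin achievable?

Optimal: Flint→Route 3 ($109k), Brightly→Route 6 ($137k), Iris→Route 5 ($105k), Onyx→Route 7 ($78k), Nimbus→Route 1 ($131k) — total 109+137+105+78+131 = $560k.
Row-greedy (each carrier in turn takes its best remaining route) gives $547k, worse by 13.
Swapping Onyx↔Iris (Onyx→Route 5 $50k, Iris→Route 7 $108k) loses 25.
Every other assignment is strictly worse.

Max total: $560k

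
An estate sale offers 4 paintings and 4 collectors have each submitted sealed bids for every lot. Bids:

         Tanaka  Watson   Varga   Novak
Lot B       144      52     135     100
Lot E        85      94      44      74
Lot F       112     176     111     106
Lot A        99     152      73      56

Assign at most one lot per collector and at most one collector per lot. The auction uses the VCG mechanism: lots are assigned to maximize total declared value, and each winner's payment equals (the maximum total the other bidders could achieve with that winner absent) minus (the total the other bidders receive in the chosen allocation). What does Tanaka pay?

Efficient allocation: Tanaka→Lot A ($99), Watson→Lot F ($176), Varga→Lot B ($135), Novak→Lot E ($74); total welfare W = $484.
Tanaka receives Lot A at value $99, so the others get W − 99 = $385.
Without Tanaka: best allocation of the remaining 3 bidders over all 4 lots is Watson→Lot A ($152), Varga→Lot B ($135), Novak→Lot F ($106), total $393.
VCG payment = (others' best without Tanaka) − (others' welfare with Tanaka) = 393 − 385 = $8.

Tanaka pays $8.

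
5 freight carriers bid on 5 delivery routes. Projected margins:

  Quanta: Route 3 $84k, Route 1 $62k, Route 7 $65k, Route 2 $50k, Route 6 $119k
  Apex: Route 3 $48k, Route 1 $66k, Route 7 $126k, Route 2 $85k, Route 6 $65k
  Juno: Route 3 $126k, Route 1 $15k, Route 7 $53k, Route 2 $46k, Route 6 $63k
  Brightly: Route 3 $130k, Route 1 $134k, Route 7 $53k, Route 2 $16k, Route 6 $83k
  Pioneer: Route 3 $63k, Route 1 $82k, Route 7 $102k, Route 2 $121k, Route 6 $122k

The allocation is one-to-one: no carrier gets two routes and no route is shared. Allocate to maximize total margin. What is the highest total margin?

Maximum total: $626k

This is the linear assignment problem.
Optimal: Quanta→Route 6 ($119k), Apex→Route 7 ($126k), Juno→Route 3 ($126k), Brightly→Route 1 ($134k), Pioneer→Route 2 ($121k) — total 119+126+126+134+121 = $626k.
Max-entry greedy (repeatedly take the single best remaining cell) gives $558k, worse by 68.
Next-best assignment: Quanta→Route 6, Apex→Route 2, Juno→Route 3, Brightly→Route 1, Pioneer→Route 7 = $566k.
Swapping Brightly↔Pioneer (Brightly→Route 2 $16k, Pioneer→Route 1 $82k) loses 157.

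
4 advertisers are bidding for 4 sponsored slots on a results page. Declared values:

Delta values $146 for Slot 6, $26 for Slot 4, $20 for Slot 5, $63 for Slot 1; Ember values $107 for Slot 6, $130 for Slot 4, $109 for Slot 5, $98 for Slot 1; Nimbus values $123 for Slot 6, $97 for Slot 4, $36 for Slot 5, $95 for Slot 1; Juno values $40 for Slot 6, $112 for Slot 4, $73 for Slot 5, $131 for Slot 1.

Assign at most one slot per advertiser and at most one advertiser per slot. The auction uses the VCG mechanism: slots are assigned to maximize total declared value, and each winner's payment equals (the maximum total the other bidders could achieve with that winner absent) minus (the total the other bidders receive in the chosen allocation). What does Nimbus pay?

Efficient allocation: Delta→Slot 6 ($146), Ember→Slot 5 ($109), Nimbus→Slot 4 ($97), Juno→Slot 1 ($131); total welfare W = $483.
Nimbus receives Slot 4 at value $97, so the others get W − 97 = $386.
Without Nimbus: best allocation of the remaining 3 bidders over all 4 slots is Delta→Slot 6 ($146), Ember→Slot 4 ($130), Juno→Slot 1 ($131), total $407.
VCG payment = (others' best without Nimbus) − (others' welfare with Nimbus) = 407 − 386 = $21.

Nimbus pays $21.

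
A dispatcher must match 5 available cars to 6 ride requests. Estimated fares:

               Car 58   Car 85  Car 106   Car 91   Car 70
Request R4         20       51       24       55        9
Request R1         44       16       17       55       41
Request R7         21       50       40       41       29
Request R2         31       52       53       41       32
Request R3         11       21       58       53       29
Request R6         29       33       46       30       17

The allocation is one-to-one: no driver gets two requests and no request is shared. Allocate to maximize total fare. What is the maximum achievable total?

This is a one-to-one assignment (maximum-weight bipartite matching).
Optimal: Car 58→Request R1 ($44), Car 85→Request R7 ($50), Car 106→Request R3 ($58), Car 91→Request R4 ($55), Car 70→Request R2 ($32) — total 44+50+58+55+32 = $239.
Column-greedy (each request in turn goes to its best remaining driver) gives $231, worse by 8.
Next-best assignment: Car 58→Request R1, Car 85→Request R2, Car 106→Request R3, Car 91→Request R4, Car 70→Request R7 = $238.

Max total: $239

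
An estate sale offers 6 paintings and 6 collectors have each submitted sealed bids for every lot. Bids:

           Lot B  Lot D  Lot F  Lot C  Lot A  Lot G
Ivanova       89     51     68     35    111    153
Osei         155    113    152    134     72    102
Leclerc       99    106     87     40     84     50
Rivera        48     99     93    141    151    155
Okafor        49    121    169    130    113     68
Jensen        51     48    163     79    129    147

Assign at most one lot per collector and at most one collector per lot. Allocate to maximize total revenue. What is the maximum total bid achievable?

Max total: $858

Optimal: Ivanova→Lot G ($153), Osei→Lot B ($155), Leclerc→Lot D ($106), Rivera→Lot A ($151), Okafor→Lot C ($130), Jensen→Lot F ($163) — total 153+155+106+151+130+163 = $858.
Column-greedy (each lot in turn goes to its best remaining collector) gives $741, worse by 117.
Swapping Jensen↔Ivanova (Jensen→Lot G $147, Ivanova→Lot F $68) loses 101.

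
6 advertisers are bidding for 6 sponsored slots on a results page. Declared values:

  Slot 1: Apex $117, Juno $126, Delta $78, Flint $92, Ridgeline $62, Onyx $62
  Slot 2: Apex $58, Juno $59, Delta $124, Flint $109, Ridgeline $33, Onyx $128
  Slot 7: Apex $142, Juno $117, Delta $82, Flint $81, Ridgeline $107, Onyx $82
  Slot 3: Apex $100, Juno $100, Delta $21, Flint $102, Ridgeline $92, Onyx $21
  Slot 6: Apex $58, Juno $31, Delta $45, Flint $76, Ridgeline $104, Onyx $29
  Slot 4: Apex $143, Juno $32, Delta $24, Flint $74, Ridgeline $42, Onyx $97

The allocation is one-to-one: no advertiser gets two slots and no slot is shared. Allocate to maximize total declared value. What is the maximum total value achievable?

This is a one-to-one assignment (maximum-weight bipartite matching).
Optimal: Apex→Slot 7 ($142), Juno→Slot 1 ($126), Delta→Slot 2 ($124), Flint→Slot 3 ($102), Ridgeline→Slot 6 ($104), Onyx→Slot 4 ($97) — total 142+126+124+102+104+97 = $695.
Row-greedy (each advertiser in turn takes its best remaining slot) gives $631, worse by 64.
Swapping Ridgeline↔Onyx (Ridgeline→Slot 4 $42, Onyx→Slot 6 $29) loses 130.

Max total: $695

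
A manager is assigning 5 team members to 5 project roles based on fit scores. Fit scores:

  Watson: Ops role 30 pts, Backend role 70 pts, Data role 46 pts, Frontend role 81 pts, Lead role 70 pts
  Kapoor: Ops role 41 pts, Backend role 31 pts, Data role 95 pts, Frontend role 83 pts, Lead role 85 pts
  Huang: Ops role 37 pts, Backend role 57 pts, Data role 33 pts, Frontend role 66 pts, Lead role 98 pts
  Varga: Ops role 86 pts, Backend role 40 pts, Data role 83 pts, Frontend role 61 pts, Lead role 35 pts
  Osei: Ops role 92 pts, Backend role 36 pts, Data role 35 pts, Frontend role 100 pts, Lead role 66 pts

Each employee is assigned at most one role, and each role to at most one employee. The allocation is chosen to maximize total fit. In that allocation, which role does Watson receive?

This is the linear assignment problem.
Optimal: Watson→Backend role (70 pts), Kapoor→Data role (95 pts), Huang→Lead role (98 pts), Varga→Ops role (86 pts), Osei→Frontend role (100 pts) — total 70+95+98+86+100 = 449 pts.
Row-greedy (each employee in turn takes its best remaining role) gives 396 pts, worse by 53.
Next-best assignment: Watson→Backend role, Kapoor→Frontend role, Huang→Lead role, Varga→Data role, Osei→Ops role = 426 pts.
Swapping Kapoor↔Huang (Kapoor→Lead role 85 pts, Huang→Data role 33 pts) loses 75.
Every other assignment is strictly worse.
Watson's own top role is Frontend role (81 pts), but forcing Watson→Frontend role and reassigning the rest optimally gives only 406 pts — worse by 43.

Watson receives Backend role.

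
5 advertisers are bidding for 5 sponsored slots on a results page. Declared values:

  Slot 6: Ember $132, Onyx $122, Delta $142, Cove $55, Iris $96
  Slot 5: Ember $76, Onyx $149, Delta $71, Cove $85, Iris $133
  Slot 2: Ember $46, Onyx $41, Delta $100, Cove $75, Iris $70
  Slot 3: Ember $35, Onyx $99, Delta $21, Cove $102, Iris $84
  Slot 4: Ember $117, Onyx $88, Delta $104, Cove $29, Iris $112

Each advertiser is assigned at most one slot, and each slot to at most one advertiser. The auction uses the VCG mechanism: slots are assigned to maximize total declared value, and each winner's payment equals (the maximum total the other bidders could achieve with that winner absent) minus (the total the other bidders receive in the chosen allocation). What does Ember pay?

Ember pays $42.

Efficient allocation: Ember→Slot 6 ($132), Onyx→Slot 5 ($149), Delta→Slot 2 ($100), Cove→Slot 3 ($102), Iris→Slot 4 ($112); total welfare W = $595.
Ember receives Slot 6 at value $132, so the others get W − 132 = $463.
Without Ember: best allocation of the remaining 4 bidders over all 5 slots is Onyx→Slot 5 ($149), Delta→Slot 6 ($142), Cove→Slot 3 ($102), Iris→Slot 4 ($112), total $505.
VCG payment = (others' best without Ember) − (others' welfare with Ember) = 505 − 463 = $42.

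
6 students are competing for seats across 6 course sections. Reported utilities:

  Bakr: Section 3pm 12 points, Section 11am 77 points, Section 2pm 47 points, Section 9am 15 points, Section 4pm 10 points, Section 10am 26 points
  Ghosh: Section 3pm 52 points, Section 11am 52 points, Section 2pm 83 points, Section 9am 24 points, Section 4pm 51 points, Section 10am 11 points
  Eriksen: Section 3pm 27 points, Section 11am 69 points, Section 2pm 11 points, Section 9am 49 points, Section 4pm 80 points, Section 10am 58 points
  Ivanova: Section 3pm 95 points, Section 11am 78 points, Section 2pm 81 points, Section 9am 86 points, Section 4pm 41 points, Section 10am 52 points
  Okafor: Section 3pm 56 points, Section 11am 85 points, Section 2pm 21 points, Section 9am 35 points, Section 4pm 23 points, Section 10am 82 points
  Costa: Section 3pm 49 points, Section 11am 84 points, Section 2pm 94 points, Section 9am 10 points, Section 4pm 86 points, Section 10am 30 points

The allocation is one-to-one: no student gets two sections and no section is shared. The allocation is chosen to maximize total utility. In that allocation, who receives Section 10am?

Okafor receives Section 10am.

Optimal: Bakr→Section 11am (77 points), Ghosh→Section 2pm (83 points), Eriksen→Section 9am (49 points), Ivanova→Section 3pm (95 points), Okafor→Section 10am (82 points), Costa→Section 4pm (86 points) — total 77+83+49+95+82+86 = 472 points.
Row-greedy (each student in turn takes its best remaining section) gives 427 points, worse by 45.
Next-best assignment: Bakr→Section 11am, Ghosh→Section 3pm, Eriksen→Section 4pm, Ivanova→Section 9am, Okafor→Section 10am, Costa→Section 2pm = 471 points.
Checked against all permutations: 472 points is optimal.
Okafor's own top section is Section 11am (85 points), but forcing Okafor→Section 11am and reassigning the rest optimally gives only 424 points — worse by 48.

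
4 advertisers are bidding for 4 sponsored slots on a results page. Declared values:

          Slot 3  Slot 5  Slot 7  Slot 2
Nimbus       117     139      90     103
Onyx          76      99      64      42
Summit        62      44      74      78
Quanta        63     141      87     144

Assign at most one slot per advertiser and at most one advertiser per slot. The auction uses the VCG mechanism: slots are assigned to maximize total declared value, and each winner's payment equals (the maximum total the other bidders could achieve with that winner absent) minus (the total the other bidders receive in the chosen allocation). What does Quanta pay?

Quanta pays $4.

Efficient allocation: Nimbus→Slot 3 ($117), Onyx→Slot 5 ($99), Summit→Slot 7 ($74), Quanta→Slot 2 ($144); total welfare W = $434.
Quanta receives Slot 2 at value $144, so the others get W − 144 = $290.
Without Quanta: best allocation of the remaining 3 bidders over all 4 slots is Nimbus→Slot 3 ($117), Onyx→Slot 5 ($99), Summit→Slot 2 ($78), total $294.
VCG payment = (others' best without Quanta) − (others' welfare with Quanta) = 294 − 290 = $4.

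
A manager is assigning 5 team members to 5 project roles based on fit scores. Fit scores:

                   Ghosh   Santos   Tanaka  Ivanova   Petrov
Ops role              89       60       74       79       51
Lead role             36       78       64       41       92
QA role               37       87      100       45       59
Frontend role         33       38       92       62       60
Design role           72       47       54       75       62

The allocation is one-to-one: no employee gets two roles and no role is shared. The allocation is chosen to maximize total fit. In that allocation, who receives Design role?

Ivanova receives Design role.

Optimal: Ghosh→Ops role (89 pts), Santos→QA role (87 pts), Tanaka→Frontend role (92 pts), Ivanova→Design role (75 pts), Petrov→Lead role (92 pts) — total 89+87+92+75+92 = 435 pts.
Max-entry greedy (repeatedly take the single best remaining cell) gives 394 pts, worse by 41.
Every other assignment is strictly worse.
Ivanova's own top role is Ops role (79 pts), but forcing Ivanova→Ops role and reassigning the rest optimally gives only 422 pts — worse by 13.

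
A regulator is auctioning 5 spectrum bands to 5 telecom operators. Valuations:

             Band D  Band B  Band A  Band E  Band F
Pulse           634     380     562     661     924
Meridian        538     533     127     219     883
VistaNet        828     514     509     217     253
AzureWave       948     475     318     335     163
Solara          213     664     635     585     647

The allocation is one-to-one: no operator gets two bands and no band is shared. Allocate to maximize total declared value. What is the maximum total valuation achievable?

Max total: $3665M

This is the linear assignment problem.
Optimal: Pulse→Band E ($661M), Meridian→Band F ($883M), VistaNet→Band A ($509M), AzureWave→Band D ($948M), Solara→Band B ($664M) — total 661+883+509+948+664 = $3665M.
Column-greedy (each band in turn goes to its best remaining operator) gives $2646M, worse by 1019.
Swapping AzureWave↔VistaNet (AzureWave→Band A $318M, VistaNet→Band D $828M) loses 311.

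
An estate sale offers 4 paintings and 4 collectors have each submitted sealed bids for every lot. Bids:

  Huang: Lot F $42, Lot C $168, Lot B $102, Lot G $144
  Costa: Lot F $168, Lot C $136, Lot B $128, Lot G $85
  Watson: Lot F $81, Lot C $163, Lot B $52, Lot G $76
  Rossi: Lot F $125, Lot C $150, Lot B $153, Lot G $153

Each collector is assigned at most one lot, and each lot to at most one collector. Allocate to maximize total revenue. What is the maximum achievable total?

Max total: $628

This is the linear assignment problem.
Optimal: Huang→Lot G ($144), Costa→Lot F ($168), Watson→Lot C ($163), Rossi→Lot B ($153) — total 144+168+163+153 = $628.
Row-greedy (each collector in turn takes its best remaining lot) gives $565, worse by 63.
Next-best assignment: Huang→Lot B, Costa→Lot F, Watson→Lot C, Rossi→Lot G = $586.
Swapping Rossi↔Huang (Rossi→Lot G $153, Huang→Lot B $102) loses 42.
Every other assignment is strictly worse.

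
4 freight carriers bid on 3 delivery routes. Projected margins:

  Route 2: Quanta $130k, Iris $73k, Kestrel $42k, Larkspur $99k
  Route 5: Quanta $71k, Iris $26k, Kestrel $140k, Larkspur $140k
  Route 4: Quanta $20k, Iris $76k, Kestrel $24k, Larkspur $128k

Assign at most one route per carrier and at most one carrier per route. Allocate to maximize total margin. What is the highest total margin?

This is the linear assignment problem.
Optimal: Quanta→Route 2 ($130k), Kestrel→Route 5 ($140k), Larkspur→Route 4 ($128k) — total 130+140+128 = $398k.
Next-best assignment: Quanta→Route 2, Kestrel→Route 5, Iris→Route 4 = $346k.

Max total: $398k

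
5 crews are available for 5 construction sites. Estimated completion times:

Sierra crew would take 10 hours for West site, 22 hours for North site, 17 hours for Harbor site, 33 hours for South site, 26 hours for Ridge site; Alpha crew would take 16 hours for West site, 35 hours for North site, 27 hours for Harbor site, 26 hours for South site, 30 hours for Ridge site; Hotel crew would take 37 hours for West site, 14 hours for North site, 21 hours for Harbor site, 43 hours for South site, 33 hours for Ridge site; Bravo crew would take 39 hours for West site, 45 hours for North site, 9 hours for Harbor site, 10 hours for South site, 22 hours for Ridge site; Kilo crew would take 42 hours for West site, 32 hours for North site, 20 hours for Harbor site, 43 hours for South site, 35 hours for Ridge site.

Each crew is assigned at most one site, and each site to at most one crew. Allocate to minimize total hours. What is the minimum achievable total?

Min total: 84 hours

This is a one-to-one assignment (minimum-cost bipartite matching).
Optimal: Sierra crew→West site (10 hours), Alpha crew→Ridge site (30 hours), Hotel crew→North site (14 hours), Bravo crew→South site (10 hours), Kilo crew→Harbor site (20 hours) — total 10+30+14+10+20 = 84 hours.
Column-greedy (each site in turn goes to its cheapest remaining crew) gives 94 hours, worse by 10.
Next-best assignment: Sierra crew→Ridge site, Alpha crew→West site, Hotel crew→North site, Bravo crew→South site, Kilo crew→Harbor site = 86 hours.
No other one-to-one assignment undercuts 84 hours.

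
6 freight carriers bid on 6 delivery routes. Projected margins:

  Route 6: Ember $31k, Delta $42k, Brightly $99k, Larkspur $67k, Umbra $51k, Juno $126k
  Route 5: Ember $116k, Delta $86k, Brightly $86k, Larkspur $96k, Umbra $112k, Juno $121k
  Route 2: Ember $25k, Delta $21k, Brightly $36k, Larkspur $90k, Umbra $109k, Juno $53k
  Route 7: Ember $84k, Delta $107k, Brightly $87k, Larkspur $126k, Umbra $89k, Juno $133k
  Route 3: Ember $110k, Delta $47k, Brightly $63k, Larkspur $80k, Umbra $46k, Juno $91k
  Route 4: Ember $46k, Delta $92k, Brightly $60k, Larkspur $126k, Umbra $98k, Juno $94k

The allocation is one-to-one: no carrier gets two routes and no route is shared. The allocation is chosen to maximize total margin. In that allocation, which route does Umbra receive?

Umbra receives Route 2.

Optimal: Ember→Route 3 ($110k), Delta→Route 7 ($107k), Brightly→Route 6 ($99k), Larkspur→Route 4 ($126k), Umbra→Route 2 ($109k), Juno→Route 5 ($121k) — total 110+107+99+126+109+121 = $672k.
Max-entry greedy (repeatedly take the single best remaining cell) gives $630k, worse by 42.
Next-best assignment: Ember→Route 3, Delta→Route 7, Brightly→Route 5, Larkspur→Route 4, Umbra→Route 2, Juno→Route 6 = $664k.
Umbra's own top route is Route 5 ($112k), but forcing Umbra→Route 5 and reassigning the rest optimally gives only $636k — worse by 36.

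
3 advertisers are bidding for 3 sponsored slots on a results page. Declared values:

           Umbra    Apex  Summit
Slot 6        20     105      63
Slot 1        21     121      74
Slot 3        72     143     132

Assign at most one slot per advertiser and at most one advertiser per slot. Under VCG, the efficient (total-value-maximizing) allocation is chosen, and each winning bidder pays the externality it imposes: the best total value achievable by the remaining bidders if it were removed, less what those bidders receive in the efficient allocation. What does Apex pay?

Apex pays $1.

Efficient allocation: Umbra→Slot 6 ($20), Apex→Slot 1 ($121), Summit→Slot 3 ($132); total welfare W = $273.
Apex receives Slot 1 at value $121, so the others get W − 121 = $152.
Without Apex: best allocation of the remaining 2 bidders over all 3 slots is Umbra→Slot 1 ($21), Summit→Slot 3 ($132), total $153.
VCG payment = (others' best without Apex) − (others' welfare with Apex) = 153 − 152 = $1.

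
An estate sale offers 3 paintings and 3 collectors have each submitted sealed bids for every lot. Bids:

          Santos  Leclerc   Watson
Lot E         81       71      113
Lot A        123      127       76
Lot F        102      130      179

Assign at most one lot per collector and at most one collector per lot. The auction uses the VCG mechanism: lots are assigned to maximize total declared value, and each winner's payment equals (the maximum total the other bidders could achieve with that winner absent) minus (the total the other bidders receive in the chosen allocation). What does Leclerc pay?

Efficient allocation: Santos→Lot E ($81), Leclerc→Lot A ($127), Watson→Lot F ($179); total welfare W = $387.
Leclerc receives Lot A at value $127, so the others get W − 127 = $260.
Without Leclerc: best allocation of the remaining 2 bidders over all 3 lots is Santos→Lot A ($123), Watson→Lot F ($179), total $302.
VCG payment = (others' best without Leclerc) − (others' welfare with Leclerc) = 302 − 260 = $42.

Leclerc pays $42.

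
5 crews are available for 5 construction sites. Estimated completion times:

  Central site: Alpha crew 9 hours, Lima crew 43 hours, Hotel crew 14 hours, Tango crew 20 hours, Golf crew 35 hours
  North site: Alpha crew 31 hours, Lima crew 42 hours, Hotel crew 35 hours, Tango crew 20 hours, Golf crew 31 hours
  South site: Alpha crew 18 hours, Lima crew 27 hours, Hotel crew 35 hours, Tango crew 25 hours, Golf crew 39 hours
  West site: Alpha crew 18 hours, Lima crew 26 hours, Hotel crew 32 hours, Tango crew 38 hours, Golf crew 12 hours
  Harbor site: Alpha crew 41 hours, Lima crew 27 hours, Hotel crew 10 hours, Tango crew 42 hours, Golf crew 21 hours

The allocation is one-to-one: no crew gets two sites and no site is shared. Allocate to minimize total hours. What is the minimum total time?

This is the linear assignment problem.
Optimal: Alpha crew→Central site (9 hours), Lima crew→South site (27 hours), Hotel crew→Harbor site (10 hours), Tango crew→North site (20 hours), Golf crew→West site (12 hours) — total 9+27+10+20+12 = 78 hours.
Row-greedy (each crew in turn takes its cheapest remaining site) gives 104 hours, worse by 26.
No other one-to-one assignment undercuts 78 hours.

Min total: 78 hours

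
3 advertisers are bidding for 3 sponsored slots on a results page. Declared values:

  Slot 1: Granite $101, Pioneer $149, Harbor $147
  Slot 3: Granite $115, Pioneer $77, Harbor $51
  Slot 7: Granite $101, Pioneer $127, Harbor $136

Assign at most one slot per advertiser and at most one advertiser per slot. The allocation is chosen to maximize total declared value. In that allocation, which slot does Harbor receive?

Treat this as an assignment problem: match each advertiser to one slot.
Optimal: Granite→Slot 3 ($115), Pioneer→Slot 1 ($149), Harbor→Slot 7 ($136) — total 115+149+136 = $400.
Next-best assignment: Granite→Slot 3, Pioneer→Slot 7, Harbor→Slot 1 = $389.
Harbor's own top slot is Slot 1 ($147), but forcing Harbor→Slot 1 and reassigning the rest optimally gives only $389 — worse by 11.

Harbor receives Slot 7.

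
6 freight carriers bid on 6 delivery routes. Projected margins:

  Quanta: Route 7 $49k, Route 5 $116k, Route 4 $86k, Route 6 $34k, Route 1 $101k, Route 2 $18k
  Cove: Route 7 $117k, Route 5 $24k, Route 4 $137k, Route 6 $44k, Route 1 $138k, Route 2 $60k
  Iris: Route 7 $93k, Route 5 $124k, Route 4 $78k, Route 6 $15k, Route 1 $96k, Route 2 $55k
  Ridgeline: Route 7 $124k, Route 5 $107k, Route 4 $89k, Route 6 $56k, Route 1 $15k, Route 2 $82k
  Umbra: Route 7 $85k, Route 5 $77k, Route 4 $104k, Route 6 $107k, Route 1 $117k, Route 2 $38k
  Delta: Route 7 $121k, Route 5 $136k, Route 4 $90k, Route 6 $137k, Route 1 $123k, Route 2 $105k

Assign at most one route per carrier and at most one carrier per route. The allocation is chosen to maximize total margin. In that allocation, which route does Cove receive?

Cove receives Route 4.

Optimal: Quanta→Route 1 ($101k), Cove→Route 4 ($137k), Iris→Route 5 ($124k), Ridgeline→Route 7 ($124k), Umbra→Route 6 ($107k), Delta→Route 2 ($105k) — total 101+137+124+124+107+105 = $698k.
Row-greedy (each carrier in turn takes its best remaining route) gives $648k, worse by 50.
Next-best assignment: Quanta→Route 5, Cove→Route 4, Iris→Route 2, Ridgeline→Route 7, Umbra→Route 1, Delta→Route 6 = $686k.
Cove's own top route is Route 1 ($138k), but forcing Cove→Route 1 and reassigning the rest optimally gives only $684k — worse by 14.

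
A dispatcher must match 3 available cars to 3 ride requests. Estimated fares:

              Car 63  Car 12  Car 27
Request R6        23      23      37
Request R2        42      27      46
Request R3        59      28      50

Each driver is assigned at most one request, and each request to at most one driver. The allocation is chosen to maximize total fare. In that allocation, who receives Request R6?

Car 12 receives Request R6.

Optimal: Car 63→Request R3 ($59), Car 12→Request R6 ($23), Car 27→Request R2 ($46) — total 59+23+46 = $128.
Row-greedy (each driver in turn takes its best remaining request) gives $123, worse by 5.
Swapping Car 12↔Car 63 (Car 12→Request R3 $28, Car 63→Request R6 $23) loses 31.
Car 12's own top request is Request R3 ($28), but forcing Car 12→Request R3 and reassigning the rest optimally gives only $107 — worse by 21.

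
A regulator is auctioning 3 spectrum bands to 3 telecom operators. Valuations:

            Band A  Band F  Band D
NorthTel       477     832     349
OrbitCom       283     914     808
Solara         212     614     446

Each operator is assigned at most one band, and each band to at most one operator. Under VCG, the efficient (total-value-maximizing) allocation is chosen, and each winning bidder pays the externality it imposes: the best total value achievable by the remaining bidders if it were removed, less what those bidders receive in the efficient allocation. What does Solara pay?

Solara pays $355M.

Efficient allocation: NorthTel→Band A ($477M), OrbitCom→Band D ($808M), Solara→Band F ($614M); total welfare W = $1899M.
Solara receives Band F at value $614M, so the others get W − 614 = $1285M.
Without Solara: best allocation of the remaining 2 bidders over all 3 bands is NorthTel→Band F ($832M), OrbitCom→Band D ($808M), total $1640M.
VCG payment = (others' best without Solara) − (others' welfare with Solara) = 1640 − 1285 = $355M.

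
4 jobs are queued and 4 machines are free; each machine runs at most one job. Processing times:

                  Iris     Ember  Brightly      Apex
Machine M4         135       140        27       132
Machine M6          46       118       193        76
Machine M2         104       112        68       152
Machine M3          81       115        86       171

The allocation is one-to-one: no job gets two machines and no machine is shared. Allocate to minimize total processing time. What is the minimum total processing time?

Minimum total: 296 min

Optimal: Iris→Machine M3 (81 min), Ember→Machine M2 (112 min), Brightly→Machine M4 (27 min), Apex→Machine M6 (76 min) — total 81+112+27+76 = 296 min.
Min-entry greedy (repeatedly take the single cheapest remaining cell) gives 356 min, worse by 60.
Checked against all permutations: 296 min is optimal.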